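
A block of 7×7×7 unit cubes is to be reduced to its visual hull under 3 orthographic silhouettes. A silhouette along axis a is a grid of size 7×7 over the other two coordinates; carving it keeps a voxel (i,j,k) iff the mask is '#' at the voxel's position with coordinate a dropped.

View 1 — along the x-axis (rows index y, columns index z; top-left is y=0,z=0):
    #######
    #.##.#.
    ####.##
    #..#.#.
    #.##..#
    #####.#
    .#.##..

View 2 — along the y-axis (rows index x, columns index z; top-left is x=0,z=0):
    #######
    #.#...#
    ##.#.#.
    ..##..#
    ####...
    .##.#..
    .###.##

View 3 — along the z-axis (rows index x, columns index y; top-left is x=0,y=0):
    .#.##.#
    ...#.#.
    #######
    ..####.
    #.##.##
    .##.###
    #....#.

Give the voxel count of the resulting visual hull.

|visual hull| = 83

start: 7×7×7 = 343 voxels
step 1: project along x, AND mask (33/49) → |grid| = 231
step 2: project along y, AND mask (29/49) → |grid| = 143
step 3: project along z, AND mask (29/49) → |grid| = 83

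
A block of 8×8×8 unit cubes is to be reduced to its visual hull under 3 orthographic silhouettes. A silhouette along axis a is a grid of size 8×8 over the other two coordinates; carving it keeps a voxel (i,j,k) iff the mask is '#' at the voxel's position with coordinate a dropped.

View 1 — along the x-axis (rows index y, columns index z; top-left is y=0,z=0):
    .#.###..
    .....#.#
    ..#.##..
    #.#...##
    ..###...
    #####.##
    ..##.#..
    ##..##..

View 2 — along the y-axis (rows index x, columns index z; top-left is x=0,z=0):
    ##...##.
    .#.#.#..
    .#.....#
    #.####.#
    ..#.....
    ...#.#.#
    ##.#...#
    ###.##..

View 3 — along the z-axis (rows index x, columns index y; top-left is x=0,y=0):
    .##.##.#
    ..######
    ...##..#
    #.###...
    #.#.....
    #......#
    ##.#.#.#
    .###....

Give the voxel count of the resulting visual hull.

start: 8×8×8 = 512 voxels
  1. axis=0 (YZ plane), |mask|=30  ⇒  voxels=240
  2. axis=1 (XZ plane), |mask|=28  ⇒  voxels=107
  3. axis=2 (XY plane), |mask|=30  ⇒  voxels=51

51 voxels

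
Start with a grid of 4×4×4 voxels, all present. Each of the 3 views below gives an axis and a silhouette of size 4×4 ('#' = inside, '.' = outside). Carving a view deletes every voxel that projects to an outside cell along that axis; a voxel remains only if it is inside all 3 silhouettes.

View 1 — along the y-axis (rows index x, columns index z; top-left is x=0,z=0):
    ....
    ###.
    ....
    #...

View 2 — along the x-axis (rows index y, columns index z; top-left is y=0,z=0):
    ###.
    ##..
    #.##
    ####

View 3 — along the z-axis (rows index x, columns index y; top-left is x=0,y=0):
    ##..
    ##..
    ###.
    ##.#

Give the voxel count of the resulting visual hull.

start: 4×4×4 = 64 voxels
step 1: project along y, AND mask (4/16) → |grid| = 16
step 2: project along x, AND mask (12/16) → |grid| = 14
step 3: project along z, AND mask (10/16) → |grid| = 8

|visual hull| = 8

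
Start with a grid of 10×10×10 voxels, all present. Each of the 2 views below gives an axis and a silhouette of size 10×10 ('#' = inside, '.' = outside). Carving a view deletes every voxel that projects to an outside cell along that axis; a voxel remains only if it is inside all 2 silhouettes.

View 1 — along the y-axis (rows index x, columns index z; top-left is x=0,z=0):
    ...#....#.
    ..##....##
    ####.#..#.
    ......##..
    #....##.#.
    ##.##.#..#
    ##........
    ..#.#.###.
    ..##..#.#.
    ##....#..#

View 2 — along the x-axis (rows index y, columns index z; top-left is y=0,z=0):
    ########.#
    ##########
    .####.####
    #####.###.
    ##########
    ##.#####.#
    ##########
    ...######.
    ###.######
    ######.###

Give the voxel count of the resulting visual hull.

full grid |V| = 1000
carve view 1 (along y, XZ-mask fill 39/100): 390 voxels remain
carve view 2 (along x, YZ-mask fill 87/100): 335 voxels remain

voxel count = 335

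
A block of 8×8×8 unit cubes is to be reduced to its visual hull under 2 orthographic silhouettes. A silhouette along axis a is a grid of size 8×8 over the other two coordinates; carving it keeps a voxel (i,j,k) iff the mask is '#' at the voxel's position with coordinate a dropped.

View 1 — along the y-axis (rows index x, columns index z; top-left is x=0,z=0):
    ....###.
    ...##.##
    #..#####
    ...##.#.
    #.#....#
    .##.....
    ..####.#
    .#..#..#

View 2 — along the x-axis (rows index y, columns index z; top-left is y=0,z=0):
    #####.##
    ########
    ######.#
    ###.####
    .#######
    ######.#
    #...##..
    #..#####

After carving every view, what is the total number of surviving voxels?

remaining voxels: 192

before carving: 512 voxels (8×8×8)
carve view 1 (along y, XZ-mask fill 29/64): 232 voxels remain
carve view 2 (along x, YZ-mask fill 52/64): 192 voxels remain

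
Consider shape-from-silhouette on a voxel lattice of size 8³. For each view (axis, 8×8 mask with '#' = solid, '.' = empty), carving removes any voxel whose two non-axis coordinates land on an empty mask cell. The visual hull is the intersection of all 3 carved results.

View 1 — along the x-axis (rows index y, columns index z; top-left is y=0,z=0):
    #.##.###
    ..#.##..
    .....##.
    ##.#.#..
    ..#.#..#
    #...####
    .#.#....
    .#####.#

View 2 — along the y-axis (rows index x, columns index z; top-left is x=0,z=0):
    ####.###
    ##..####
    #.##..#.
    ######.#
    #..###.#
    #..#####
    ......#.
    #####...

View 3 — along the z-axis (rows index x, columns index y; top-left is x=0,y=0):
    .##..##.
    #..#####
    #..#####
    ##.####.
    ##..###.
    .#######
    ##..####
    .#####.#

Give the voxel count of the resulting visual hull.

|visual hull| = 109

full grid |V| = 512
carve view 1 (along x, YZ-mask fill 31/64): 248 voxels remain
carve view 2 (along y, XZ-mask fill 41/64): 158 voxels remain
carve view 3 (along z, XY-mask fill 46/64): 109 voxels remain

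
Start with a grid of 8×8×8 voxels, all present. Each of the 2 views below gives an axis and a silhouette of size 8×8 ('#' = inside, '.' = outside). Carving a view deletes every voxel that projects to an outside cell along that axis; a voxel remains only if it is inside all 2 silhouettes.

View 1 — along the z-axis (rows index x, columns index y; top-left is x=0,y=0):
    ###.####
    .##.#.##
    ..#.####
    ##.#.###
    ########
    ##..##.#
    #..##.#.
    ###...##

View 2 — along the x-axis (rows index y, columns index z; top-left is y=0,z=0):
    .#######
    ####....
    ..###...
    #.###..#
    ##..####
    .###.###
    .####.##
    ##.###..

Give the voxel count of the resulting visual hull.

initial block: 8^3 = 512
carve view 1 (along z, XY-mask fill 45/64): 360 voxels remain
carve view 2 (along x, YZ-mask fill 42/64): 239 voxels remain

239 voxels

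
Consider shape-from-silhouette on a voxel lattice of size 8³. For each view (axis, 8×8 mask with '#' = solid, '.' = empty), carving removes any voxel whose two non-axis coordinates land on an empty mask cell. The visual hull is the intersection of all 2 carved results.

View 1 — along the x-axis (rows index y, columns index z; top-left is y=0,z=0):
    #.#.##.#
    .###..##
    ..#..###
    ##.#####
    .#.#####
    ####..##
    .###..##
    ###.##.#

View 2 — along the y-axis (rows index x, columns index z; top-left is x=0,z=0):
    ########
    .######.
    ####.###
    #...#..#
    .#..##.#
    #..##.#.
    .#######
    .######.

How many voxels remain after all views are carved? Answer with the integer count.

initial block: 8^3 = 512
[1] x-view keeps 44 columns → grid now 352
[2] y-view keeps 45 columns → grid now 246

remaining voxels: 246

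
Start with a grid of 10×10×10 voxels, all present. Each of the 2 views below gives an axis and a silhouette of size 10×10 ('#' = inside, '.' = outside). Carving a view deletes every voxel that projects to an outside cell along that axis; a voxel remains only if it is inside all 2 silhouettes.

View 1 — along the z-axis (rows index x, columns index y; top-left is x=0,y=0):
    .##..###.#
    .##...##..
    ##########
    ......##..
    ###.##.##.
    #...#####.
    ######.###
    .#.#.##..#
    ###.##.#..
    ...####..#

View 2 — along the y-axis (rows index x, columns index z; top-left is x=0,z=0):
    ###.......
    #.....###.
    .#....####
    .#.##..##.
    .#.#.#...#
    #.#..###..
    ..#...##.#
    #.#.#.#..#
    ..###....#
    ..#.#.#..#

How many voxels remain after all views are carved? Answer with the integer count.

|visual hull| = 257

initial block: 10^3 = 1000
  1. axis=2 (XY plane), |mask|=60  ⇒  voxels=600
  2. axis=1 (XZ plane), |mask|=43  ⇒  voxels=257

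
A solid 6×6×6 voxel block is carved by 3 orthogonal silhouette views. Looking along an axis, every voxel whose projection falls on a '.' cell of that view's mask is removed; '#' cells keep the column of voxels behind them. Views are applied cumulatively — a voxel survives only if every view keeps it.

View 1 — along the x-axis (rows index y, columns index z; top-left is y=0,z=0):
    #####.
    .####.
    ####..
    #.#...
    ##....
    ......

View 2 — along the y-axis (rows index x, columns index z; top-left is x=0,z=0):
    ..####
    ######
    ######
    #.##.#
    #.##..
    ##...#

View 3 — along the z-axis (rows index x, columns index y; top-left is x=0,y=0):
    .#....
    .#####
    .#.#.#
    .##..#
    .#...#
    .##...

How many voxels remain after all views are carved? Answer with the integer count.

start: 6×6×6 = 216 voxels
[1] x-view keeps 17 columns → grid now 102
[2] y-view keeps 26 columns → grid now 73
[3] z-view keeps 16 columns → grid now 31

voxel count = 31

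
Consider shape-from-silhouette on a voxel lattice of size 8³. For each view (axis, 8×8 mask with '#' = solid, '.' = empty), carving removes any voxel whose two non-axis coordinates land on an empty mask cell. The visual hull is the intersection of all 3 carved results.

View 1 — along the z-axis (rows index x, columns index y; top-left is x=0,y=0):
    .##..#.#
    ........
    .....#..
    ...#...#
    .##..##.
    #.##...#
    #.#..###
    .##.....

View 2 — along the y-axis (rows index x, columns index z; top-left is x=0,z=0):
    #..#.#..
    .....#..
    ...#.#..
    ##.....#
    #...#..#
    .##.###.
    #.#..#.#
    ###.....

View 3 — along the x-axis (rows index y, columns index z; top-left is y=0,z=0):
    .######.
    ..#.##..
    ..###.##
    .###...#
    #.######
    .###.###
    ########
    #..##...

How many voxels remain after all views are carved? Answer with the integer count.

initial block: 8^3 = 512
V1 z: intersect with XY mask (22 set) -- 176 left
V2 y: intersect with XZ mask (24 set) -- 78 left
V3 x: intersect with YZ mask (42 set) -- 43 left

voxel count = 43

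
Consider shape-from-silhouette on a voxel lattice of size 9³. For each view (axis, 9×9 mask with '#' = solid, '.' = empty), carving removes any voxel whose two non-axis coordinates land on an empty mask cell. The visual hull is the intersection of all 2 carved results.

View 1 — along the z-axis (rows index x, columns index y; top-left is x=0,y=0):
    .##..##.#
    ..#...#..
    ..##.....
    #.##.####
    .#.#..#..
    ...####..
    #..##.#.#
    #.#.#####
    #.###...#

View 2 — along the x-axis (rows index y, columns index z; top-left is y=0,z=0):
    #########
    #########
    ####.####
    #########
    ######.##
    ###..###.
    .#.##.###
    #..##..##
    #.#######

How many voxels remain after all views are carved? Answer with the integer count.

voxel count = 304

before carving: 729 voxels (9×9×9)
after view 1 [z-axis, 40 of 81 cells solid] → remaining = 360
after view 2 [x-axis, 68 of 81 cells solid] → remaining = 304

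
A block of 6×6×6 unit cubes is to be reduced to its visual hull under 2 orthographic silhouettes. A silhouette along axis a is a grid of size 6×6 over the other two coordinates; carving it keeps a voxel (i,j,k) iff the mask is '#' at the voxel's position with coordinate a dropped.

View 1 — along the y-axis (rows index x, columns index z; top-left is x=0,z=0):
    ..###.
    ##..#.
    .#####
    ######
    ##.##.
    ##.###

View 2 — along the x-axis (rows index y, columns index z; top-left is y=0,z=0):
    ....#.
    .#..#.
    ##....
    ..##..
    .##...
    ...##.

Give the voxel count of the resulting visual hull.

start: 6×6×6 = 216 voxels
[1] y-view keeps 26 columns → grid now 156
[2] x-view keeps 11 columns → grid now 53

voxel count = 53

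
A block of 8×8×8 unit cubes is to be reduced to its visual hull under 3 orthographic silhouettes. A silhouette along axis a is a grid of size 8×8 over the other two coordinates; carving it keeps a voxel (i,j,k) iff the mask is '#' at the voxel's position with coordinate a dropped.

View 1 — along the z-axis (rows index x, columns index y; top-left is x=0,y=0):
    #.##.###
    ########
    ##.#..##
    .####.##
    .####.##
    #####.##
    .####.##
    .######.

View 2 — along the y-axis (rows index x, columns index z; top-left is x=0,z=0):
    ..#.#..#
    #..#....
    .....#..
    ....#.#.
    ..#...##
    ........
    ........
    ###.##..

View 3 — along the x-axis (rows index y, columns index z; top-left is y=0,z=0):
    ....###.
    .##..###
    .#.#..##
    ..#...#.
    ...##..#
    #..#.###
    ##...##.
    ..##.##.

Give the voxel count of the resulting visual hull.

initial block: 8^3 = 512
[1] z-view keeps 50 columns → grid now 400
[2] y-view keeps 16 columns → grid now 99
[3] x-view keeps 30 columns → grid now 43

voxel count = 43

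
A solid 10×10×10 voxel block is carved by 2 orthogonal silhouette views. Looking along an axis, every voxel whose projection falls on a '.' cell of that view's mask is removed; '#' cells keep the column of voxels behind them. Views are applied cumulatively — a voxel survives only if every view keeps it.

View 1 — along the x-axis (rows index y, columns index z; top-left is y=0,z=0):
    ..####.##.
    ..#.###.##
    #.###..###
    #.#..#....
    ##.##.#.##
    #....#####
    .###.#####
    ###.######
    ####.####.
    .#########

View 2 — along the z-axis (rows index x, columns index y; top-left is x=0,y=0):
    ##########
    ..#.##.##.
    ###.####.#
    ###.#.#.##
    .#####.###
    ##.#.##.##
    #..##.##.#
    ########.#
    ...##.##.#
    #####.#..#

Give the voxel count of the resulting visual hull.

full grid |V| = 1000
carve view 1 (along x, YZ-mask fill 69/100): 690 voxels remain
carve view 2 (along z, XY-mask fill 72/100): 501 voxels remain

remaining voxels: 501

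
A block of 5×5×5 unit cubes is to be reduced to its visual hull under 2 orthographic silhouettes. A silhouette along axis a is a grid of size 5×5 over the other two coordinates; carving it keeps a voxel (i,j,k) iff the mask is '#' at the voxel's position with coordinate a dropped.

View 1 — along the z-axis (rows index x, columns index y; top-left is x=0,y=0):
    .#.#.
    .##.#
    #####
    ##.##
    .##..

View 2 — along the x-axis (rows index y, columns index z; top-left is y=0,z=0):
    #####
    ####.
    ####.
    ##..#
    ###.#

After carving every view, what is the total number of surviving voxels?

63 voxels

start: 5×5×5 = 125 voxels
V1 z: intersect with XY mask (16 set) -- 80 left
V2 x: intersect with YZ mask (20 set) -- 63 left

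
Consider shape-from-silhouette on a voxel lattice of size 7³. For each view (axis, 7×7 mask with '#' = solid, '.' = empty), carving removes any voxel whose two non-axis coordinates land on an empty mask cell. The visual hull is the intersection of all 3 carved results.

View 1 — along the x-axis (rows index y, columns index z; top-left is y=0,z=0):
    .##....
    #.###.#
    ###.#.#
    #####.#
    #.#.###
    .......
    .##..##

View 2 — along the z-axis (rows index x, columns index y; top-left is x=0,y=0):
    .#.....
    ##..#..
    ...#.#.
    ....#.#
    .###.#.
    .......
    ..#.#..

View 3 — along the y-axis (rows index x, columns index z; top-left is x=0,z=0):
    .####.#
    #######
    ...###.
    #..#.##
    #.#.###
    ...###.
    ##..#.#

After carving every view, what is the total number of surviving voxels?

start: 7×7×7 = 343 voxels
after view 1 [x-axis, 27 of 49 cells solid] → remaining = 189
after view 2 [z-axis, 14 of 49 cells solid] → remaining = 58
after view 3 [y-axis, 31 of 49 cells solid] → remaining = 42

remaining voxels: 42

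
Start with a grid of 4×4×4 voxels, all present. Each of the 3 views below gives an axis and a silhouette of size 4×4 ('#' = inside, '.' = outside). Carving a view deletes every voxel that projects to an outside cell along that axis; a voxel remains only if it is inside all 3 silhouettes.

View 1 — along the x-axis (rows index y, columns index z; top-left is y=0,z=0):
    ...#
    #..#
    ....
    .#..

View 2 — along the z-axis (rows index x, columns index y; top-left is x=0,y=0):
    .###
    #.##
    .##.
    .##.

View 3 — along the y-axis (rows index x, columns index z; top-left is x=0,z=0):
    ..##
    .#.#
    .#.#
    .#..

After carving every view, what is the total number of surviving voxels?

voxel count = 4

start: 4×4×4 = 64 voxels
carve view 1 (along x, YZ-mask fill 4/16): 16 voxels remain
carve view 2 (along z, XY-mask fill 10/16): 9 voxels remain
carve view 3 (along y, XZ-mask fill 7/16): 4 voxels remain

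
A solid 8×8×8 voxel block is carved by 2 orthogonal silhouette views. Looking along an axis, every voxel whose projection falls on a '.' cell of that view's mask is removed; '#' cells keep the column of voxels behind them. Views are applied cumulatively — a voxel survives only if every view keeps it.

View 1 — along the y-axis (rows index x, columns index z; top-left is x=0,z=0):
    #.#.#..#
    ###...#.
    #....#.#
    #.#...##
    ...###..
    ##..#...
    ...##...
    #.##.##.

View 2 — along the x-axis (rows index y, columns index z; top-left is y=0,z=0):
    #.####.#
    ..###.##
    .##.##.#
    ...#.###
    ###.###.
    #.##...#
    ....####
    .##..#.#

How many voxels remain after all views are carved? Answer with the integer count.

start: 8×8×8 = 512 voxels
after view 1 [y-axis, 28 of 64 cells solid] → remaining = 224
after view 2 [x-axis, 38 of 64 cells solid] → remaining = 131

131 voxels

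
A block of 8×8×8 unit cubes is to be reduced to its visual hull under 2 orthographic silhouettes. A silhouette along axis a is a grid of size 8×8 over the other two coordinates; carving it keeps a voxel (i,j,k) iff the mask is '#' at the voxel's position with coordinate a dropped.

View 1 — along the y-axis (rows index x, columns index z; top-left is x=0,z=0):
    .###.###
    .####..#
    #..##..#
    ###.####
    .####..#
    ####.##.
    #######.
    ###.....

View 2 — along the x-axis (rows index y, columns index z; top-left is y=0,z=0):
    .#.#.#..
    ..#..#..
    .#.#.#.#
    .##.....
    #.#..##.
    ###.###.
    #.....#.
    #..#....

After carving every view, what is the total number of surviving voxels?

initial block: 8^3 = 512
after view 1 [y-axis, 43 of 64 cells solid] → remaining = 344
after view 2 [x-axis, 25 of 64 cells solid] → remaining = 136

voxel count = 136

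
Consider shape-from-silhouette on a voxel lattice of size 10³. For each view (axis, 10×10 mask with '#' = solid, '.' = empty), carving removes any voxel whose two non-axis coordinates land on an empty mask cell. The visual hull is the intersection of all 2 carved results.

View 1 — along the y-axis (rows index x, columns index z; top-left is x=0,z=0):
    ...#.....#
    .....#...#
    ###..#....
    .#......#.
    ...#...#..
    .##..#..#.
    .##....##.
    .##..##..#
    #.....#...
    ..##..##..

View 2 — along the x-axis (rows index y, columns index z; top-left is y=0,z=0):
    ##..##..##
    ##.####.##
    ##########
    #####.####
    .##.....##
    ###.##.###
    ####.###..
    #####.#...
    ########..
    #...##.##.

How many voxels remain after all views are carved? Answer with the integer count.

initial block: 10^3 = 1000
  1. axis=1 (XZ plane), |mask|=31  ⇒  voxels=310
  2. axis=0 (YZ plane), |mask|=71  ⇒  voxels=219

remaining voxels: 219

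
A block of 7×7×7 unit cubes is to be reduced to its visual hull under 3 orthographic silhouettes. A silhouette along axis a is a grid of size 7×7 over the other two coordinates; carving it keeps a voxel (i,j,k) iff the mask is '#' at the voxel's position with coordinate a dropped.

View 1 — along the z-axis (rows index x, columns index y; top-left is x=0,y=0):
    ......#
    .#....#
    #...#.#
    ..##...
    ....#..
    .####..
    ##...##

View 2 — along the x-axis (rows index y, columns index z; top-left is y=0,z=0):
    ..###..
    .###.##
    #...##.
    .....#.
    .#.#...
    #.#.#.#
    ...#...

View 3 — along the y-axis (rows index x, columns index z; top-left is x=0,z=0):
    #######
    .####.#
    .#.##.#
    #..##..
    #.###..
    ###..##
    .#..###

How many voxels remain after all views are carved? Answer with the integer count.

remaining voxels: 28

initial block: 7^3 = 343
  1. axis=2 (XY plane), |mask|=17  ⇒  voxels=119
  2. axis=0 (YZ plane), |mask|=19  ⇒  voxels=43
  3. axis=1 (XZ plane), |mask|=32  ⇒  voxels=28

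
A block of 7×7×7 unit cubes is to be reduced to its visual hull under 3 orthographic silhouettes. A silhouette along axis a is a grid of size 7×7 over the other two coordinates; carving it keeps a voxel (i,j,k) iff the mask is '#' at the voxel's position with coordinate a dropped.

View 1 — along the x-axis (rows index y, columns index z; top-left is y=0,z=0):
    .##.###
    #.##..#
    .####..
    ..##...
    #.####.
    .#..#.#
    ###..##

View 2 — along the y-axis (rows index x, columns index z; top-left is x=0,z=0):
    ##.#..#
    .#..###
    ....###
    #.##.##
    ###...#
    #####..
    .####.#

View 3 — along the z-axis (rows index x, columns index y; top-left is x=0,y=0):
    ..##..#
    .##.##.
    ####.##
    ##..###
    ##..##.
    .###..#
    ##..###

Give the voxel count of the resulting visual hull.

|visual hull| = 77

initial block: 7^3 = 343
  1. axis=0 (YZ plane), |mask|=28  ⇒  voxels=196
  2. axis=1 (XZ plane), |mask|=30  ⇒  voxels=121
  3. axis=2 (XY plane), |mask|=31  ⇒  voxels=77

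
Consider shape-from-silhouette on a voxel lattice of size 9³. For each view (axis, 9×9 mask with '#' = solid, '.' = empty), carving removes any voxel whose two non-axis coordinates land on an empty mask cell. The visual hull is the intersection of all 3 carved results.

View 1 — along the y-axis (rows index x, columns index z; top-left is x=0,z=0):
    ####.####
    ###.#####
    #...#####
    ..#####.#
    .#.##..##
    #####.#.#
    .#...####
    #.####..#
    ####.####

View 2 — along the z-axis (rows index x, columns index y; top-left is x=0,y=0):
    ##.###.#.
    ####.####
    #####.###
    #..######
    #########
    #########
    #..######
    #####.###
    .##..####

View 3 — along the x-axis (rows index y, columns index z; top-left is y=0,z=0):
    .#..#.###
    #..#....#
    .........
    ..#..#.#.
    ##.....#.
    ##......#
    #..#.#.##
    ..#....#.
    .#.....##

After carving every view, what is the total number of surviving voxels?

initial block: 9^3 = 729
carve view 1 (along y, XZ-mask fill 59/81): 531 voxels remain
carve view 2 (along z, XY-mask fill 68/81): 441 voxels remain
carve view 3 (along x, YZ-mask fill 27/81): 152 voxels remain

remaining voxels: 152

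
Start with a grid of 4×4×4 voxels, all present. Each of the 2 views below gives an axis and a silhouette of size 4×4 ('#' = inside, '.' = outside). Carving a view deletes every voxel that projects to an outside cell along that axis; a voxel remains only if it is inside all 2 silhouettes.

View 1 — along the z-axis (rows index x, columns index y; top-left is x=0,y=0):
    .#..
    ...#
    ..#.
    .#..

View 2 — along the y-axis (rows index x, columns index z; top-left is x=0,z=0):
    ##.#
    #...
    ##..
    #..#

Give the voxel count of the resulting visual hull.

8 voxels

start: 4×4×4 = 64 voxels
carve view 1 (along z, XY-mask fill 4/16): 16 voxels remain
carve view 2 (along y, XZ-mask fill 8/16): 8 voxels remain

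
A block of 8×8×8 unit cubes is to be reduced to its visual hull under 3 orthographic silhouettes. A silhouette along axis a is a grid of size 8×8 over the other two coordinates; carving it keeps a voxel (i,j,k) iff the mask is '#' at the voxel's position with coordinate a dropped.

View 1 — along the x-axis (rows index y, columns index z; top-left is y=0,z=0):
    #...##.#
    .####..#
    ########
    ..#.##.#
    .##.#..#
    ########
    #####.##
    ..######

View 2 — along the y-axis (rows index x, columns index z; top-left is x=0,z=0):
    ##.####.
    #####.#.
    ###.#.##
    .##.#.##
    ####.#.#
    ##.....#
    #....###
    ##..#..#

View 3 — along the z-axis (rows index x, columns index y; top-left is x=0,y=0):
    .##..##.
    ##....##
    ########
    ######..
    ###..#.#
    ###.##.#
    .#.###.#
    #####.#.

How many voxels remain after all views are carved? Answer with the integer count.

full grid |V| = 512
V1 x: intersect with YZ mask (46 set) -- 368 left
V2 y: intersect with XZ mask (40 set) -- 229 left
V3 z: intersect with XY mask (44 set) -- 161 left

remaining voxels: 161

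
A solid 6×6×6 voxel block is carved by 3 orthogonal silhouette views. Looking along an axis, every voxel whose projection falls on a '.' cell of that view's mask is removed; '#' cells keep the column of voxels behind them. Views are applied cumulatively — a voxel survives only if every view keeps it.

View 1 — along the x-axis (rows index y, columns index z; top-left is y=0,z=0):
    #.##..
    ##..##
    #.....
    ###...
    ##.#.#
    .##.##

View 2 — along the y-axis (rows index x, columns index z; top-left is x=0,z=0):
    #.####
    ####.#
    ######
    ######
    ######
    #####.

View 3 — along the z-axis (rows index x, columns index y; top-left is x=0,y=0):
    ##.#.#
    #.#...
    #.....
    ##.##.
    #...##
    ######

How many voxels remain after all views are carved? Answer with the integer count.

before carving: 216 voxels (6×6×6)
  1. axis=0 (YZ plane), |mask|=19  ⇒  voxels=114
  2. axis=1 (XZ plane), |mask|=33  ⇒  voxels=105
  3. axis=2 (XY plane), |mask|=20  ⇒  voxels=59

voxel count = 59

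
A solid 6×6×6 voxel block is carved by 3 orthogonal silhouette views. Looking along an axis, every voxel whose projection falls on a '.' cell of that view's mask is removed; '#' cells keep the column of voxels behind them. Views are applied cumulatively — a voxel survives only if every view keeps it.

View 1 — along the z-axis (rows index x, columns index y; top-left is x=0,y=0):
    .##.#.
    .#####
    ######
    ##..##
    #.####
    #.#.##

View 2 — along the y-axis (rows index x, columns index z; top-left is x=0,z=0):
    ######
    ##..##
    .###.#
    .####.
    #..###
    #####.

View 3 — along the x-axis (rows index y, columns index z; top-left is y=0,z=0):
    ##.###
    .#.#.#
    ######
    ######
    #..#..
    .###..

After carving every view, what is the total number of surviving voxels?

start: 6×6×6 = 216 voxels
V1 z: intersect with XY mask (27 set) -- 162 left
V2 y: intersect with XZ mask (27 set) -- 118 left
V3 x: intersect with YZ mask (25 set) -- 79 left

remaining voxels: 79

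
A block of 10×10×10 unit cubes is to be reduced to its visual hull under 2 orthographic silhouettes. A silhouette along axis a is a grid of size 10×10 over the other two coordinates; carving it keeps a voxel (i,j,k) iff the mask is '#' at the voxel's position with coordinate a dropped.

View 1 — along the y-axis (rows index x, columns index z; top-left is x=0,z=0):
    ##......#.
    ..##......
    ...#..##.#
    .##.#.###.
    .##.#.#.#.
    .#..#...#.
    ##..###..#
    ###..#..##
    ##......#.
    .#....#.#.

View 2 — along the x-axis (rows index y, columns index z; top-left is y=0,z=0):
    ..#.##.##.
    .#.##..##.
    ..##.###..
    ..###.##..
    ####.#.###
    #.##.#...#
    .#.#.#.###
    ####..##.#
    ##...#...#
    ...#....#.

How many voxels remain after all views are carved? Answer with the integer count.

initial block: 10^3 = 1000
after view 1 [y-axis, 41 of 100 cells solid] → remaining = 410
after view 2 [x-axis, 52 of 100 cells solid] → remaining = 199

remaining voxels: 199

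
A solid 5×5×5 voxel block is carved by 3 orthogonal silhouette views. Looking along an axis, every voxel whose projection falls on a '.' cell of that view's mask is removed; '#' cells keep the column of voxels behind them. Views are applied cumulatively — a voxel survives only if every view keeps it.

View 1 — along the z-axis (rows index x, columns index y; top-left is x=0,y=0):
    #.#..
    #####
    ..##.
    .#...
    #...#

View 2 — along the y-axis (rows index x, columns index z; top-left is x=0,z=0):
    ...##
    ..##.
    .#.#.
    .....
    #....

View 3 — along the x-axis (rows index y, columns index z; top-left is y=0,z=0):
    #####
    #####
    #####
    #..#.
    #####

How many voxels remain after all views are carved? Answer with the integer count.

remaining voxels: 18

start: 5×5×5 = 125 voxels
after view 1 [z-axis, 12 of 25 cells solid] → remaining = 60
after view 2 [y-axis, 7 of 25 cells solid] → remaining = 20
after view 3 [x-axis, 22 of 25 cells solid] → remaining = 18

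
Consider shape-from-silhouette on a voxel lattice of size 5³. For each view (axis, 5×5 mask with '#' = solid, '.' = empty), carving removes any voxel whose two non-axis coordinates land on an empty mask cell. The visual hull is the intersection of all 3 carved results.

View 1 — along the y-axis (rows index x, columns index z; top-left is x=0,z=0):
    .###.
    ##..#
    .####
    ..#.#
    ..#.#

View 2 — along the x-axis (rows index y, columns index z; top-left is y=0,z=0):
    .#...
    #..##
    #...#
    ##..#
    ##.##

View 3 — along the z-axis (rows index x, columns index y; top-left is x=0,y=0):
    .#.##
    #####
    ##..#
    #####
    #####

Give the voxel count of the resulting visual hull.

start: 5×5×5 = 125 voxels
  1. axis=1 (XZ plane), |mask|=14  ⇒  voxels=70
  2. axis=0 (YZ plane), |mask|=13  ⇒  voxels=33
  3. axis=2 (XY plane), |mask|=21  ⇒  voxels=29

29 voxels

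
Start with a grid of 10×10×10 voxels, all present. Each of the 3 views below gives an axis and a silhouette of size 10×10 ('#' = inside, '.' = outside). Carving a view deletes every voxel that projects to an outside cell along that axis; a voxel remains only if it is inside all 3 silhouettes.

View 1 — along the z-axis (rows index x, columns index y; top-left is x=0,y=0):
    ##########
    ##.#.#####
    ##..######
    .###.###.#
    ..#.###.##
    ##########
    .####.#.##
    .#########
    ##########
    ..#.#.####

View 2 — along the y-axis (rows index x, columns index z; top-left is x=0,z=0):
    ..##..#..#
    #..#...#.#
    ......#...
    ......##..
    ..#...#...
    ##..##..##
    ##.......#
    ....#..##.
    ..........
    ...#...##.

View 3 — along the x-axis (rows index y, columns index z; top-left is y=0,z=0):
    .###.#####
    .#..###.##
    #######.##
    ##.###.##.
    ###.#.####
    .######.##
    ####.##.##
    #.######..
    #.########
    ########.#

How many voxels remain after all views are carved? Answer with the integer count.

start: 10×10×10 = 1000 voxels
  1. axis=2 (XY plane), |mask|=81  ⇒  voxels=810
  2. axis=1 (XZ plane), |mask|=28  ⇒  voxels=232
  3. axis=0 (YZ plane), |mask|=79  ⇒  voxels=184

remaining voxels: 184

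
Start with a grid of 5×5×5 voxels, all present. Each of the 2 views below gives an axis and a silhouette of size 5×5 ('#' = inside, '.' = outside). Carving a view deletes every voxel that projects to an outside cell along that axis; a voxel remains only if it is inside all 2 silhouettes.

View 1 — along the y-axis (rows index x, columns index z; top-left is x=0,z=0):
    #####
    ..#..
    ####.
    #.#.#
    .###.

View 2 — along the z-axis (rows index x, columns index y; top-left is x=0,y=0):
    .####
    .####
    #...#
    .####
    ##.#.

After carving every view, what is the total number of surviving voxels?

|visual hull| = 53

initial block: 5^3 = 125
step 1: project along y, AND mask (16/25) → |grid| = 80
step 2: project along z, AND mask (17/25) → |grid| = 53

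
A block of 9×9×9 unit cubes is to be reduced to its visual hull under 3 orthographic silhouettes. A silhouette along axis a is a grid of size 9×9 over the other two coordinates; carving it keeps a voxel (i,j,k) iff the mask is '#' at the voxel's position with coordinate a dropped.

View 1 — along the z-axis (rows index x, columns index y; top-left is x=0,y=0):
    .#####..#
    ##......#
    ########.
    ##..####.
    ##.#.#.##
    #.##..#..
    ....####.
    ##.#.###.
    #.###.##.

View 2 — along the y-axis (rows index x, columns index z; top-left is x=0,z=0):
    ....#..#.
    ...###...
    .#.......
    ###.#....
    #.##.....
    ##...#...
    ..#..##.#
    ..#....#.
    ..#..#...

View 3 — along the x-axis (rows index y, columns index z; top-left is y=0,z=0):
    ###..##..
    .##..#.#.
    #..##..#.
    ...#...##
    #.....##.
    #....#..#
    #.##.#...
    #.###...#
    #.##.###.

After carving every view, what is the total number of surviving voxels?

initial block: 9^3 = 729
step 1: project along z, AND mask (49/81) → |grid| = 441
step 2: project along y, AND mask (24/81) → |grid| = 123
step 3: project along x, AND mask (37/81) → |grid| = 59

59 voxels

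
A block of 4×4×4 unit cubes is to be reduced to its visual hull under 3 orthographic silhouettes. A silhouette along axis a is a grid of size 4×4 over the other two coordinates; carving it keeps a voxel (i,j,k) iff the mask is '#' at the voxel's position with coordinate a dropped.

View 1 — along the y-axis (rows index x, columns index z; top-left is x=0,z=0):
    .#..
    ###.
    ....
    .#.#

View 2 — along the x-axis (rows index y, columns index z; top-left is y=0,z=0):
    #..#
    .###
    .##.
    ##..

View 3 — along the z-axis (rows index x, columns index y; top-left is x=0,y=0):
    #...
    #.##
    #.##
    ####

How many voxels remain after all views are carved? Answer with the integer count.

full grid |V| = 64
V1 y: intersect with XZ mask (6 set) -- 24 left
V2 x: intersect with YZ mask (9 set) -- 15 left
V3 z: intersect with XY mask (11 set) -- 10 left

10 voxels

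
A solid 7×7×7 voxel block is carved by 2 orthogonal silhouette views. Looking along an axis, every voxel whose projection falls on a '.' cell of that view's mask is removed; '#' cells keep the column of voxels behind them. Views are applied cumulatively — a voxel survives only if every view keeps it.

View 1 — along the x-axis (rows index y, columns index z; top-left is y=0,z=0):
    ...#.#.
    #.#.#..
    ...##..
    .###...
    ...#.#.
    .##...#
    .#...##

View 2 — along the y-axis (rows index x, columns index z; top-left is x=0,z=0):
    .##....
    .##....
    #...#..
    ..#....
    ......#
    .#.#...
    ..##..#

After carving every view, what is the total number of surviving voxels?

before carving: 343 voxels (7×7×7)
  1. axis=0 (YZ plane), |mask|=18  ⇒  voxels=126
  2. axis=1 (XZ plane), |mask|=13  ⇒  voxels=36

remaining voxels: 36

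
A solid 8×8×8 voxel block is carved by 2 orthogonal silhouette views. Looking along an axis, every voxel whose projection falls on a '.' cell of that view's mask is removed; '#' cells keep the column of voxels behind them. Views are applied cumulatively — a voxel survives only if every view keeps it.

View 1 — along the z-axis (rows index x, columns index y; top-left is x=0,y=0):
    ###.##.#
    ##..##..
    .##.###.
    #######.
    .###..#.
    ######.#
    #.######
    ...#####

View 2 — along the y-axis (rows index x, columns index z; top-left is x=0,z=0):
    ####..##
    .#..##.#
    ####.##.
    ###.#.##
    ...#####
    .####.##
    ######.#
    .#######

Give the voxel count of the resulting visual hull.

start: 8×8×8 = 512 voxels
carve view 1 (along z, XY-mask fill 45/64): 360 voxels remain
carve view 2 (along y, XZ-mask fill 47/64): 270 voxels remain

voxel count = 270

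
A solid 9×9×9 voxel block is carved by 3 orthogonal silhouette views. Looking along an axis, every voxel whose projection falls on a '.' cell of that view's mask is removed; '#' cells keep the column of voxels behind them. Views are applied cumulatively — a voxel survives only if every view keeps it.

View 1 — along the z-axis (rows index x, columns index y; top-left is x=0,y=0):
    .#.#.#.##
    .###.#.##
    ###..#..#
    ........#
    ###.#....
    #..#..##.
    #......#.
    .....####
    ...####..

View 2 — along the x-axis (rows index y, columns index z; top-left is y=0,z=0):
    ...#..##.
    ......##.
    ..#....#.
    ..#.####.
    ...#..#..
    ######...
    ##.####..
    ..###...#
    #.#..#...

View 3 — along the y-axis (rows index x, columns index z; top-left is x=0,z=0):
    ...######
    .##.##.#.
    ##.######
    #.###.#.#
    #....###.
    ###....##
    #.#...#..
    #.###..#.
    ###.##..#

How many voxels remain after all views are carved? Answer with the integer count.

start: 9×9×9 = 729 voxels
  1. axis=2 (XY plane), |mask|=35  ⇒  voxels=315
  2. axis=0 (YZ plane), |mask|=33  ⇒  voxels=133
  3. axis=1 (XZ plane), |mask|=48  ⇒  voxels=82

82 voxels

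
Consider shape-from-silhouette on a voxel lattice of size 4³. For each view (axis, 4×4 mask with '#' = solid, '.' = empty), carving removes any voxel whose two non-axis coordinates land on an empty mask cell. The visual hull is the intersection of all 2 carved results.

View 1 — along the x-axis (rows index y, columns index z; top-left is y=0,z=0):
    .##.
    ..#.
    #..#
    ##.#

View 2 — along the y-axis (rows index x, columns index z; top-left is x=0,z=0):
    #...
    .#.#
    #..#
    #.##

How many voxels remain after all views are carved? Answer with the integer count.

start: 4×4×4 = 64 voxels
carve view 1 (along x, YZ-mask fill 8/16): 32 voxels remain
carve view 2 (along y, XZ-mask fill 8/16): 16 voxels remain

16 voxels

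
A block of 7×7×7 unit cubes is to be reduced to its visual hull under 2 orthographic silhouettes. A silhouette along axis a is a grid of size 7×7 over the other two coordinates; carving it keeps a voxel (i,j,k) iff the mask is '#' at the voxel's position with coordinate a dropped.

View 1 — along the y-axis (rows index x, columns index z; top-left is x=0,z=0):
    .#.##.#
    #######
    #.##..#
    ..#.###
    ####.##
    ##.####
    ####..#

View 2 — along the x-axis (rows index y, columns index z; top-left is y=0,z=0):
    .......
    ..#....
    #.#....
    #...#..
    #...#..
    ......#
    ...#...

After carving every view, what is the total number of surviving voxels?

start: 7×7×7 = 343 voxels
step 1: project along y, AND mask (36/49) → |grid| = 252
step 2: project along x, AND mask (9/49) → |grid| = 46

|visual hull| = 46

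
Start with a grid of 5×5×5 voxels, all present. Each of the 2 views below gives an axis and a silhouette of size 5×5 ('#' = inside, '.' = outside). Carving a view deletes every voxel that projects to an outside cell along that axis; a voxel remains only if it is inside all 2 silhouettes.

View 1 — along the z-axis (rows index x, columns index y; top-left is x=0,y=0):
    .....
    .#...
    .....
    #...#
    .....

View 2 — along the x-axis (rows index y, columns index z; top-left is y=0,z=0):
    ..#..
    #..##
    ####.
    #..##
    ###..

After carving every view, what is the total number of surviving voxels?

before carving: 125 voxels (5×5×5)
step 1: project along z, AND mask (3/25) → |grid| = 15
step 2: project along x, AND mask (14/25) → |grid| = 7

remaining voxels: 7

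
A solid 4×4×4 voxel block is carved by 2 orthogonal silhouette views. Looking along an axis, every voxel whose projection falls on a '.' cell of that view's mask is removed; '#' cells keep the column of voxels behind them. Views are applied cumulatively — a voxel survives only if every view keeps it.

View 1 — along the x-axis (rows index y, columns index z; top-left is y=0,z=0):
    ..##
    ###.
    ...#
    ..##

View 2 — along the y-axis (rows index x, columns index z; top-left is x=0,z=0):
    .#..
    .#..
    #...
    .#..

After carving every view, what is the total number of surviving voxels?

remaining voxels: 4

full grid |V| = 64
after view 1 [x-axis, 8 of 16 cells solid] → remaining = 32
after view 2 [y-axis, 4 of 16 cells solid] → remaining = 4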